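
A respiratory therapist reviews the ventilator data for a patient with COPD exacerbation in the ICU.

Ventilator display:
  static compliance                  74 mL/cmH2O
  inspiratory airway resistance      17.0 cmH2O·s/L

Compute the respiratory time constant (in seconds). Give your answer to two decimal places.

1.26

τ = R × C = 17.0 × 74 mL/cmH2O = 17.0 × 0.074 L/cmH2O = 1.258 s.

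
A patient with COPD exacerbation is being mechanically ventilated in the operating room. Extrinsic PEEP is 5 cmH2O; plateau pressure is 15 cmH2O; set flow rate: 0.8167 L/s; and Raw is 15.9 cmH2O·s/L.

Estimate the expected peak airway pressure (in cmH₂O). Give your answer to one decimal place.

28.0

PIP = Pplat + Raw × flow = 15 + 15.9 × 0.8167 = 15 + 12.986 = 27.986 cmH2O.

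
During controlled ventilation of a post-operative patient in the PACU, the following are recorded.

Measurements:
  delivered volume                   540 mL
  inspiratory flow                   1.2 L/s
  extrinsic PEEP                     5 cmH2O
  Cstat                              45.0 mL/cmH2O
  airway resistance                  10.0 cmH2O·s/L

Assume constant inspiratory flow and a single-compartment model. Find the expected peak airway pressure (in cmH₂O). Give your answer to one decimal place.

Equation of motion (constant flow): PIP = Vt/C + R·V̇ + PEEP.
PIP = 540/45.0 + 10.0×1.2 + 5 = 12.0 + 12.0 + 5 = 29.0 cmH2O.

29.0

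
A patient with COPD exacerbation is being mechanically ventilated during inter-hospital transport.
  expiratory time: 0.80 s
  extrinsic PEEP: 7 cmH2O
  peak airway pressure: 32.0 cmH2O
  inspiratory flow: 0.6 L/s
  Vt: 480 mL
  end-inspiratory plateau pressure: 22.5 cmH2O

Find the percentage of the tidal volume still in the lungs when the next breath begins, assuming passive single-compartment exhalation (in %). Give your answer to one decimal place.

19.6

R = (PIP − Pplat)/V̇ = (32.0 − 22.5) / 0.6 = 9.5/0.6 = 15.833 cmH2O·s/L.
C = Vt/(Pplat − PEEP) = 480.0 / (22.5 − 7) = 480.0/15.5 = 30.968 mL/cmH2O.
τ = R × C = 15.833 × 0.03097 L/cmH2O = 0.4903 s.
Fraction remaining at end-expiration = e^(−Te/τ) = e^(−0.80/0.4903) = 0.1956 → 19.56%.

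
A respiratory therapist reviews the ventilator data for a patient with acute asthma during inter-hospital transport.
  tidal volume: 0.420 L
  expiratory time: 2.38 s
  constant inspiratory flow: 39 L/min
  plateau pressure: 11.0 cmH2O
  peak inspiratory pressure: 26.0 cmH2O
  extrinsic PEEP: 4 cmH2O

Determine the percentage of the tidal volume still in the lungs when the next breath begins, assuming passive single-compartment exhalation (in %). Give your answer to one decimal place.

17.9

Flow: 39 L/min ÷ 60 = 0.65 L/s.
R = (PIP − Pplat)/V̇ = (26.0 − 11.0) / 0.65 = 15.0/0.65 = 23.077 cmH2O·s/L.
C = Vt/(Pplat − PEEP) = 420.0 / (11.0 − 4) = 420.0/7.0 = 60.0 mL/cmH2O.
τ = R × C = 23.077 × 0.06 L/cmH2O = 1.385 s.
Fraction remaining at end-expiration = e^(−Te/τ) = e^(−2.38/1.385) = 0.1794 → 17.94%.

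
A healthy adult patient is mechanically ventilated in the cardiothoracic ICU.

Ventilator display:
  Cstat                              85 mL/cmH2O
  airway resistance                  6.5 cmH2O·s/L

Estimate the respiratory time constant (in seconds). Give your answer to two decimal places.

0.55

τ = R × C = 6.5 × 85 mL/cmH2O = 6.5 × 0.085 L/cmH2O = 0.5525 s.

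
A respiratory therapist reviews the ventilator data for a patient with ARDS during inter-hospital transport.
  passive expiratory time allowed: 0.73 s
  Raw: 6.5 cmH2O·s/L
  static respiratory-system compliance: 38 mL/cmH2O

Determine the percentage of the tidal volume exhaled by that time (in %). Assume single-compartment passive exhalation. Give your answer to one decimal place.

94.8

τ = R × C = 6.5 × 38 mL/cmH2O = 6.5 × 0.038 L/cmH2O = 0.247 s.
Passive exhalation: V(t)/V₀ = e^(−t/τ) = e^(−0.73/0.247) = 0.05205.
Fraction exhaled = 1 − 0.05205 = 0.948 → 94.8%.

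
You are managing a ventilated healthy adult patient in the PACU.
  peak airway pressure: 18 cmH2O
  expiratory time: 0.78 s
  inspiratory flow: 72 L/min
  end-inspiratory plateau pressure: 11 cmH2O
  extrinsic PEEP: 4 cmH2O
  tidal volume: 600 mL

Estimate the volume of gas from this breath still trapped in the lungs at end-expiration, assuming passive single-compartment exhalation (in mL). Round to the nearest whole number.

Flow: 72 L/min ÷ 60 = 1.2 L/s.
R = (PIP − Pplat)/V̇ = (18 − 11) / 1.2 = 7.0/1.2 = 5.833 cmH2O·s/L.
C = Vt/(Pplat − PEEP) = 600.0 / (11 − 4) = 600.0/7.0 = 85.714 mL/cmH2O.
τ = R × C = 5.833 × 0.08571 L/cmH2O = 0.4999 s.
Fraction remaining = e^(−Te/τ) = e^(−0.78/0.4999) = 0.2101.
Trapped volume = 600.0 × 0.2101 = 126.06 mL.

126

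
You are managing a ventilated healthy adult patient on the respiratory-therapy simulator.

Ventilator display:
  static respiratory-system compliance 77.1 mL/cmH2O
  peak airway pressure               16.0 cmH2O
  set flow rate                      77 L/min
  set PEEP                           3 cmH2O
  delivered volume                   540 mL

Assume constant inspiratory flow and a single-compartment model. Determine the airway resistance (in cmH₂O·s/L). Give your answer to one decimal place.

Flow: 77 L/min ÷ 60 = 1.2833 L/s.
Equation of motion (constant flow): PIP = Vt/C + R·V̇ + PEEP.
R·V̇ = PIP − Vt/C − PEEP = 16.0 − 540/77.1 − 3 = 16.0 − 7.004 − 3 = 5.996 cmH2O.
R = 5.996 / 1.2833 = 4.672 cmH2O·s/L.

4.7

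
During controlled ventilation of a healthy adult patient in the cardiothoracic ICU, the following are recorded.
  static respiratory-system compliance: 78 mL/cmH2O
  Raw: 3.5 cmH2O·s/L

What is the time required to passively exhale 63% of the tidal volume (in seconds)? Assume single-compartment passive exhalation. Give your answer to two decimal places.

0.27

τ = R × C = 3.5 × 78 mL/cmH2O = 3.5 × 0.078 L/cmH2O = 0.273 s.
Exhaled fraction f = 1 − e^(−t/τ) → t = −τ·ln(1 − f) = −0.273·ln(0.37) = 0.2714 s.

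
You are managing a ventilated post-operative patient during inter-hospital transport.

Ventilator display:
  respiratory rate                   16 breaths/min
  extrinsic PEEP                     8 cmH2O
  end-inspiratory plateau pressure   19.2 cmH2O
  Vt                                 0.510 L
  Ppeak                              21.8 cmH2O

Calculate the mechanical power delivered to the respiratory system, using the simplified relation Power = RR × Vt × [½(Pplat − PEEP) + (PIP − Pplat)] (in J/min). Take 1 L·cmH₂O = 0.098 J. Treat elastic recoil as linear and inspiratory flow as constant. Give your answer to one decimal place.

Per-breath work = Vt × [½(Pplat−PEEP) + (PIP−Pplat)] = 0.510 × [0.5×11.2 + 2.6] = 0.510 × 8.2 = 4.182 L·cmH2O.
Power = 16 × 4.182 = 66.912 L·cmH2O/min.
× 0.098 J/(L·cmH2O) → 6.557 J/min.

6.6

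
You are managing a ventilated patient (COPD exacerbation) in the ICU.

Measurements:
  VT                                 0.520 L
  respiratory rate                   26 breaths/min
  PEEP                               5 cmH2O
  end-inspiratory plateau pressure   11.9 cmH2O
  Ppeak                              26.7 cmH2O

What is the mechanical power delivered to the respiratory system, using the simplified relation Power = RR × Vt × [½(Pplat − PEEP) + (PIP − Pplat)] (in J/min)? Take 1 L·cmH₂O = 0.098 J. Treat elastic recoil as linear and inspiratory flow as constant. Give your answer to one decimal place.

Per-breath work = Vt × [½(Pplat−PEEP) + (PIP−Pplat)] = 0.520 × [0.5×6.9 + 14.8] = 0.520 × 18.25 = 9.49 L·cmH2O.
Power = 26 × 9.49 = 246.74 L·cmH2O/min.
× 0.098 J/(L·cmH2O) → 24.181 J/min.

24.2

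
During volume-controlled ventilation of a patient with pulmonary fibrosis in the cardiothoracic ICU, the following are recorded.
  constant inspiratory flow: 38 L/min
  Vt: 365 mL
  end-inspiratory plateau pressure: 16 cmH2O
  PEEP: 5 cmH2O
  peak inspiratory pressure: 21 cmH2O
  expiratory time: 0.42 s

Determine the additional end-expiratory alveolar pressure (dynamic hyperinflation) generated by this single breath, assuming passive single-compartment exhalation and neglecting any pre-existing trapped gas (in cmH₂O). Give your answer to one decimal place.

2.2

Flow: 38 L/min ÷ 60 = 0.6333 L/s.
R = (PIP − Pplat)/V̇ = (21 − 16) / 0.6333 = 5.0/0.6333 = 7.895 cmH2O·s/L.
C = Vt/(Pplat − PEEP) = 365.0 / (16 − 5) = 365.0/11.0 = 33.182 mL/cmH2O.
τ = R × C = 7.895 × 0.03318 L/cmH2O = 0.262 s.
Fraction remaining = e^(−Te/τ) = e^(−0.42/0.262) = 0.2013; trapped volume = 365.0 × 0.2013 = 73.475 mL.
Additional alveolar pressure from trapping ≈ V_trapped / C = 73.475 / 33.182 = 2.214 cmH2O.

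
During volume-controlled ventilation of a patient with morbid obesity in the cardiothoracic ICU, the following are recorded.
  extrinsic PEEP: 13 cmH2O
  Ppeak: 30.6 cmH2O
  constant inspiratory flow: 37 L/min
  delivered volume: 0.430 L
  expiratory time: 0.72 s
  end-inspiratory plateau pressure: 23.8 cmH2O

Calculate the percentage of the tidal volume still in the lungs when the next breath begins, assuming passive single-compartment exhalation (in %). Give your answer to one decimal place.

Flow: 37 L/min ÷ 60 = 0.6167 L/s.
R = (PIP − Pplat)/V̇ = (30.6 − 23.8) / 0.6167 = 6.8/0.6167 = 11.026 cmH2O·s/L.
C = Vt/(Pplat − PEEP) = 430.0 / (23.8 − 13) = 430.0/10.8 = 39.815 mL/cmH2O.
τ = R × C = 11.026 × 0.03982 L/cmH2O = 0.4391 s.
Fraction remaining at end-expiration = e^(−Te/τ) = e^(−0.72/0.4391) = 0.194 → 19.4%.

19.4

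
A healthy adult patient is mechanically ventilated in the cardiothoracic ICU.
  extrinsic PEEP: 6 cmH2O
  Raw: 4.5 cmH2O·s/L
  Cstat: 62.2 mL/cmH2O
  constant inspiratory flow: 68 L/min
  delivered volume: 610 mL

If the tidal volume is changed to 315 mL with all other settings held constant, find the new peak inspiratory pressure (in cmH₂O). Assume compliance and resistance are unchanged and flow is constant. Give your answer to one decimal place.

16.2

Flow: 68 L/min ÷ 60 = 1.1333 L/s.
PIP = Vt/C + R·V̇ + PEEP (constant-flow equation of motion).
Only the elastic term changes: ΔPIP = ΔVt / C = (315 − 610) / 62.2 = -4.743 cmH2O.
Original PIP = 610/62.2 + 4.5×1.1333 + 6 = 20.907 cmH2O; new PIP = 20.907 + (-4.743) = 16.164 cmH2O.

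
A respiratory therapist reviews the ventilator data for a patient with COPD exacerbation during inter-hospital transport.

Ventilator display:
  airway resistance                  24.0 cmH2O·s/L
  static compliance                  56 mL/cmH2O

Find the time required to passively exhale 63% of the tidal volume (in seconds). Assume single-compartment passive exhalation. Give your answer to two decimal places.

1.34

τ = R × C = 24.0 × 56 mL/cmH2O = 24.0 × 0.056 L/cmH2O = 1.344 s.
Exhaled fraction f = 1 − e^(−t/τ) → t = −τ·ln(1 − f) = −1.344·ln(0.37) = 1.336 s.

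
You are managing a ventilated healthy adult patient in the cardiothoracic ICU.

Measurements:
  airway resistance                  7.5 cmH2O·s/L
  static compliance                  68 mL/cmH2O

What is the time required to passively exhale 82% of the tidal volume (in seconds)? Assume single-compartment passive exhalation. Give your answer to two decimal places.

0.87

τ = R × C = 7.5 × 68 mL/cmH2O = 7.5 × 0.068 L/cmH2O = 0.51 s.
Exhaled fraction f = 1 − e^(−t/τ) → t = −τ·ln(1 − f) = −0.51·ln(0.18) = 0.8745 s.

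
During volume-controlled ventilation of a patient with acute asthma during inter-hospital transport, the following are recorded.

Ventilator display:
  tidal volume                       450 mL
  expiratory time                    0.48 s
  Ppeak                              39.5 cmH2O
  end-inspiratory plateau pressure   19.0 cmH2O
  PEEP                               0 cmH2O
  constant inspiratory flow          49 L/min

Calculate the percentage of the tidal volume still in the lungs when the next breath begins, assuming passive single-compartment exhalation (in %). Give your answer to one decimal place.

Flow: 49 L/min ÷ 60 = 0.8167 L/s.
R = (PIP − Pplat)/V̇ = (39.5 − 19.0) / 0.8167 = 20.5/0.8167 = 25.101 cmH2O·s/L.
C = Vt/(Pplat − PEEP) = 450.0 / (19.0 − 0) = 450.0/19.0 = 23.684 mL/cmH2O.
τ = R × C = 25.101 × 0.02368 L/cmH2O = 0.5944 s.
Fraction remaining at end-expiration = e^(−Te/τ) = e^(−0.48/0.5944) = 0.446 → 44.6%.

44.6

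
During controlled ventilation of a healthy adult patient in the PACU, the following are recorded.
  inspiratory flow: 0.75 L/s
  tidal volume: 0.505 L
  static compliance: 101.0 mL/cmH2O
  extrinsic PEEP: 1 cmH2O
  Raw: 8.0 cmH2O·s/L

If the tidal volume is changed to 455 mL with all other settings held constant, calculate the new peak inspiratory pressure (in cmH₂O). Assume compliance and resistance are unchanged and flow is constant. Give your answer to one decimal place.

11.5

PIP = Vt/C + R·V̇ + PEEP (constant-flow equation of motion).
Only the elastic term changes: ΔPIP = ΔVt / C = (455 − 505) / 101.0 = -0.495 cmH2O.
Original PIP = 505/101.0 + 8.0×0.75 + 1 = 12.0 cmH2O; new PIP = 12.0 + (-0.495) = 11.505 cmH2O.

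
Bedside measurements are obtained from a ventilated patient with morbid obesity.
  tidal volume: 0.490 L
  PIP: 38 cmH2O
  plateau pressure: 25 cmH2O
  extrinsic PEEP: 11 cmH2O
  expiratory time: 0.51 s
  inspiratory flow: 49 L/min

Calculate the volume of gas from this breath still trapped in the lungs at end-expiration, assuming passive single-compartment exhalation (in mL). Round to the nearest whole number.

Flow: 49 L/min ÷ 60 = 0.8167 L/s.
R = (PIP − Pplat)/V̇ = (38 − 25) / 0.8167 = 13.0/0.8167 = 15.918 cmH2O·s/L.
C = Vt/(Pplat − PEEP) = 490.0 / (25 − 11) = 490.0/14.0 = 35.0 mL/cmH2O.
τ = R × C = 15.918 × 0.035 L/cmH2O = 0.5571 s.
Fraction remaining = e^(−Te/τ) = e^(−0.51/0.5571) = 0.4003.
Trapped volume = 490.0 × 0.4003 = 196.15 mL.

196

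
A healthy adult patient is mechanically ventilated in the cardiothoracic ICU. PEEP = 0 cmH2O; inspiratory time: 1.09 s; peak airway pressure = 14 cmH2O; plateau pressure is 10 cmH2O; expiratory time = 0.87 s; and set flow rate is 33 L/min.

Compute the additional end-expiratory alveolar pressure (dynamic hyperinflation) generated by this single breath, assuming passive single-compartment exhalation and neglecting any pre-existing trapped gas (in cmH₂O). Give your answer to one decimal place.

Flow: 33 L/min ÷ 60 = 0.55 L/s.
Vt = flow × Ti = 0.55 L/s × 1.09 s × 1000 mL/L = 599.5 mL.
R = (PIP − Pplat)/V̇ = (14 − 10) / 0.55 = 4.0/0.55 = 7.273 cmH2O·s/L.
C = Vt/(Pplat − PEEP) = 599.5 / (10 − 0) = 599.5/10.0 = 59.95 mL/cmH2O.
τ = R × C = 7.273 × 0.05995 L/cmH2O = 0.436 s.
Fraction remaining = e^(−Te/τ) = e^(−0.87/0.436) = 0.136; trapped volume = 599.5 × 0.136 = 81.532 mL.
Additional alveolar pressure from trapping ≈ V_trapped / C = 81.532 / 59.95 = 1.36 cmH2O.

1.4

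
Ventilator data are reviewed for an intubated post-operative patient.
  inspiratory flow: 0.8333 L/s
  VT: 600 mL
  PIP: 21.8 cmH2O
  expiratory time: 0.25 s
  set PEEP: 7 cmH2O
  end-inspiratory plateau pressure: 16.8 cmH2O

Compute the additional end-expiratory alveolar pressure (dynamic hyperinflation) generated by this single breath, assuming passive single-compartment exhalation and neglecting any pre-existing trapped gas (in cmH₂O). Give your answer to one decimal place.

5.0

R = (PIP − Pplat)/V̇ = (21.8 − 16.8) / 0.8333 = 5.0/0.8333 = 6.0 cmH2O·s/L.
C = Vt/(Pplat − PEEP) = 600.0 / (16.8 − 7) = 600.0/9.8 = 61.224 mL/cmH2O.
τ = R × C = 6.0 × 0.06122 L/cmH2O = 0.3673 s.
Fraction remaining = e^(−Te/τ) = e^(−0.25/0.3673) = 0.5063; trapped volume = 600.0 × 0.5063 = 303.78 mL.
Additional alveolar pressure from trapping ≈ V_trapped / C = 303.78 / 61.224 = 4.962 cmH2O.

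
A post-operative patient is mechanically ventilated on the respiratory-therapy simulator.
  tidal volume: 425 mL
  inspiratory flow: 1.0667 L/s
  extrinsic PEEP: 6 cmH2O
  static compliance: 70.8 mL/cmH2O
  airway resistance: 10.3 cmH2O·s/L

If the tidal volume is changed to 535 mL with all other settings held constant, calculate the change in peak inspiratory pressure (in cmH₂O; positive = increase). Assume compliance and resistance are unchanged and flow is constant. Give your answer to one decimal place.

1.6

PIP = Vt/C + R·V̇ + PEEP (constant-flow equation of motion).
Only the elastic term changes: ΔPIP = ΔVt / C = (535 − 425) / 70.8 = 1.554 cmH2O.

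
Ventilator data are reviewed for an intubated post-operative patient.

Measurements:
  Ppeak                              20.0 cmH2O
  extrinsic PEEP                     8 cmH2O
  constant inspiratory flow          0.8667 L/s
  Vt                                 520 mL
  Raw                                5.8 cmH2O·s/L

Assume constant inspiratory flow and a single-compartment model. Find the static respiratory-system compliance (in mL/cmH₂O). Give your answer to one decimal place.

Equation of motion (constant flow): PIP = Vt/C + R·V̇ + PEEP.
Vt/C = PIP − R·V̇ − PEEP = 20.0 − 5.8×0.8667 − 8 = 20.0 − 5.027 − 8 = 6.973 cmH2O.
C = Vt / 6.973 = 520 / 6.973 = 74.573 mL/cmH2O.

74.6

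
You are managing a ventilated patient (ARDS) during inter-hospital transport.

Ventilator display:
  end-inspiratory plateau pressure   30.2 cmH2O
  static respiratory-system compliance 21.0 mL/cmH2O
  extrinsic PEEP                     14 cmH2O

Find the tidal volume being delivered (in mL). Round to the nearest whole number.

Vt = Cstat × (Pplat − PEEP) = 21.0 × (30.2 − 14) = 21.0 × 16.2 = 340.2 mL.

340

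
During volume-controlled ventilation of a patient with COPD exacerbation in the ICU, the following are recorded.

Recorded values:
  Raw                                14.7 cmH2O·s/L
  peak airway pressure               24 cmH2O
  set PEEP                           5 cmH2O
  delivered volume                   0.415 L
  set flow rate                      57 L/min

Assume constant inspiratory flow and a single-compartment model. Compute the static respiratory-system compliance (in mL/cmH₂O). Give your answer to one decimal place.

82.4

Flow: 57 L/min ÷ 60 = 0.95 L/s.
Equation of motion (constant flow): PIP = Vt/C + R·V̇ + PEEP.
Vt/C = PIP − R·V̇ − PEEP = 24 − 14.7×0.95 − 5 = 24 − 13.965 − 5 = 5.035 cmH2O.
C = Vt / 5.035 = 415 / 5.035 = 82.423 mL/cmH2O.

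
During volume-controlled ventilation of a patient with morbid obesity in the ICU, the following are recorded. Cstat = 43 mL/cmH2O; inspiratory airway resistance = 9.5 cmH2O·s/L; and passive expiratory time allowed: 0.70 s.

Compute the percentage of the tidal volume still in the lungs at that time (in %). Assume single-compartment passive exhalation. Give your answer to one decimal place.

τ = R × C = 9.5 × 43 mL/cmH2O = 9.5 × 0.043 L/cmH2O = 0.4085 s.
Passive exhalation: V(t)/V₀ = e^(−t/τ) = e^(−0.70/0.4085) = 0.1802.
Fraction remaining = 0.1802 → 18.02%.

18.0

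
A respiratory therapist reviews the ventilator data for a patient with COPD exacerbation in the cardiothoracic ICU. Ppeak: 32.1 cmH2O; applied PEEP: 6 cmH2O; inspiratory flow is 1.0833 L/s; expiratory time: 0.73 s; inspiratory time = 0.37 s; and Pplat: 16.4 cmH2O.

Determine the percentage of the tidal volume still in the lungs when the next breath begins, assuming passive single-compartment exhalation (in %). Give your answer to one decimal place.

27.1

Vt = flow × Ti = 1.0833 L/s × 0.37 s × 1000 mL/L = 400.82 mL.
R = (PIP − Pplat)/V̇ = (32.1 − 16.4) / 1.0833 = 15.7/1.0833 = 14.493 cmH2O·s/L.
C = Vt/(Pplat − PEEP) = 400.82 / (16.4 − 6) = 400.82/10.4 = 38.54 mL/cmH2O.
τ = R × C = 14.493 × 0.03854 L/cmH2O = 0.5586 s.
Fraction remaining at end-expiration = e^(−Te/τ) = e^(−0.73/0.5586) = 0.2707 → 27.07%.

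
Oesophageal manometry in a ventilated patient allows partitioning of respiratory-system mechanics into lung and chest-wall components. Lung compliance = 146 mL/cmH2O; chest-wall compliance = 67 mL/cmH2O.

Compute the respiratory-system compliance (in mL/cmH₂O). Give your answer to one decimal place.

45.9

Lung and chest wall are elastances in series: 1/Crs = 1/CL + 1/Ccw.
1/Crs = 1/146 + 1/67 = 0.02177.
Crs = 45.935 mL/cmH2O.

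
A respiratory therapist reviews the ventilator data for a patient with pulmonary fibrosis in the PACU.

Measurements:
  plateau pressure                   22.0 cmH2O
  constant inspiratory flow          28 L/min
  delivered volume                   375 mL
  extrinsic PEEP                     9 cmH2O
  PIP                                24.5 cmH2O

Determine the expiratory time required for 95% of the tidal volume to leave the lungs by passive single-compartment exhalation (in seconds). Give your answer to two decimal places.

0.46

Flow: 28 L/min ÷ 60 = 0.4667 L/s.
R = (PIP − Pplat)/V̇ = (24.5 − 22.0) / 0.4667 = 2.5/0.4667 = 5.357 cmH2O·s/L.
C = Vt/(Pplat − PEEP) = 375.0 / (22.0 − 9) = 375.0/13.0 = 28.846 mL/cmH2O.
τ = R × C = 5.357 × 0.02885 L/cmH2O = 0.1545 s.
t = −τ·ln(1 − 0.95) = −0.1545·ln(0.05) = 0.4628 s.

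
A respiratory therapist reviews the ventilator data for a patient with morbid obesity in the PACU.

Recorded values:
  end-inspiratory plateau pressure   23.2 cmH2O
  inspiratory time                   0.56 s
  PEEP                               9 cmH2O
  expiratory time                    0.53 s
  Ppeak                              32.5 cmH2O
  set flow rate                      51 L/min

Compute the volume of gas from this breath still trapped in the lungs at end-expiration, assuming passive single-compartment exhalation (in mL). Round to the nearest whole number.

Flow: 51 L/min ÷ 60 = 0.85 L/s.
Vt = flow × Ti = 0.85 L/s × 0.56 s × 1000 mL/L = 476.0 mL.
R = (PIP − Pplat)/V̇ = (32.5 − 23.2) / 0.85 = 9.3/0.85 = 10.941 cmH2O·s/L.
C = Vt/(Pplat − PEEP) = 476.0 / (23.2 − 9) = 476.0/14.2 = 33.521 mL/cmH2O.
τ = R × C = 10.941 × 0.03352 L/cmH2O = 0.3667 s.
Fraction remaining = e^(−Te/τ) = e^(−0.53/0.3667) = 0.2357.
Trapped volume = 476.0 × 0.2357 = 112.19 mL.

112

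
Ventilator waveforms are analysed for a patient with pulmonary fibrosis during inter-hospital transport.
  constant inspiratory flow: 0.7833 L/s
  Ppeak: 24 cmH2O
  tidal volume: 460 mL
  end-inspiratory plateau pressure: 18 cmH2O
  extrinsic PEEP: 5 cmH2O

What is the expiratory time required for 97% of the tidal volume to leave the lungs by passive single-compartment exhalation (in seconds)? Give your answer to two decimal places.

R = (PIP − Pplat)/V̇ = (24 − 18) / 0.7833 = 6.0/0.7833 = 7.66 cmH2O·s/L.
C = Vt/(Pplat − PEEP) = 460.0 / (18 − 5) = 460.0/13.0 = 35.385 mL/cmH2O.
τ = R × C = 7.66 × 0.03539 L/cmH2O = 0.2711 s.
t = −τ·ln(1 − 0.97) = −0.2711·ln(0.03) = 0.9506 s.

0.95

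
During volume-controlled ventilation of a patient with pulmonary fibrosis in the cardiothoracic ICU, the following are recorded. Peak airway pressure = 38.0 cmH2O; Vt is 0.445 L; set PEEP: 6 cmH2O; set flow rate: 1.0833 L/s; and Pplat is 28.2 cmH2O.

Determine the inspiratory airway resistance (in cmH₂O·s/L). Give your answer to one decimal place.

Raw = (PIP − Pplat) / flow = (38.0 − 28.2) / 1.0833 = 9.8 / 1.0833 = 9.046 cmH2O·s/L.

9.0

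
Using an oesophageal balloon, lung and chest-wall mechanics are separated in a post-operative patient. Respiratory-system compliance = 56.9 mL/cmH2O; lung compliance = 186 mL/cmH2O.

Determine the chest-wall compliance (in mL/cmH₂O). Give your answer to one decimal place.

82.0

1/Ccw = 1/Crs − 1/CL.
1/Ccw = 1/56.9 − 1/186 = 0.0122.
Ccw = 81.967 mL/cmH2O.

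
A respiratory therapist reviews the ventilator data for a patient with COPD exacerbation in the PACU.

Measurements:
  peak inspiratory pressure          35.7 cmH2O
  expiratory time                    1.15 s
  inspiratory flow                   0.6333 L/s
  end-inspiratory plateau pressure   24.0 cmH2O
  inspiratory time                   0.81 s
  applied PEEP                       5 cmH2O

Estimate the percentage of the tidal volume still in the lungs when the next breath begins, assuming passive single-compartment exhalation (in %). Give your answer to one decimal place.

Vt = flow × Ti = 0.6333 L/s × 0.81 s × 1000 mL/L = 512.97 mL.
R = (PIP − Pplat)/V̇ = (35.7 − 24.0) / 0.6333 = 11.7/0.6333 = 18.475 cmH2O·s/L.
C = Vt/(Pplat − PEEP) = 512.97 / (24.0 − 5) = 512.97/19.0 = 26.998 mL/cmH2O.
τ = R × C = 18.475 × 0.027 L/cmH2O = 0.4988 s.
Fraction remaining at end-expiration = e^(−Te/τ) = e^(−1.15/0.4988) = 0.09971 → 9.971%.

10.0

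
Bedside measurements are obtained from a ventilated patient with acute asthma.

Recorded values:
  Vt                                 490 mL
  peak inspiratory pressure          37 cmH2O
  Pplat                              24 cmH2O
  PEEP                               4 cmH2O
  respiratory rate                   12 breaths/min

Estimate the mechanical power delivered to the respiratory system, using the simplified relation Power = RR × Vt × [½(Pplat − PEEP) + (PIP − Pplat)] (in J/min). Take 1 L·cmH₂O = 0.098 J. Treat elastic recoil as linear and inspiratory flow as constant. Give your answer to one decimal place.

13.3

Per-breath work = Vt × [½(Pplat−PEEP) + (PIP−Pplat)] = 0.490 × [0.5×20.0 + 13.0] = 0.490 × 23.0 = 11.27 L·cmH2O.
Power = 12 × 11.27 = 135.24 L·cmH2O/min.
× 0.098 J/(L·cmH2O) → 13.254 J/min.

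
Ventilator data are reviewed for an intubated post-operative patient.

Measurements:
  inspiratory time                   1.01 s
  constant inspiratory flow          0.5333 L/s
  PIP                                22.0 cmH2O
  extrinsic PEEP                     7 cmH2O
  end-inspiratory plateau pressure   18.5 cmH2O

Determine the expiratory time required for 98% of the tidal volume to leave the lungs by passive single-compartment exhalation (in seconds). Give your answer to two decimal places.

1.20

Vt = flow × Ti = 0.5333 L/s × 1.01 s × 1000 mL/L = 538.63 mL.
R = (PIP − Pplat)/V̇ = (22.0 − 18.5) / 0.5333 = 3.5/0.5333 = 6.563 cmH2O·s/L.
C = Vt/(Pplat − PEEP) = 538.63 / (18.5 − 7) = 538.63/11.5 = 46.837 mL/cmH2O.
τ = R × C = 6.563 × 0.04684 L/cmH2O = 0.3074 s.
t = −τ·ln(1 − 0.98) = −0.3074·ln(0.02) = 1.203 s.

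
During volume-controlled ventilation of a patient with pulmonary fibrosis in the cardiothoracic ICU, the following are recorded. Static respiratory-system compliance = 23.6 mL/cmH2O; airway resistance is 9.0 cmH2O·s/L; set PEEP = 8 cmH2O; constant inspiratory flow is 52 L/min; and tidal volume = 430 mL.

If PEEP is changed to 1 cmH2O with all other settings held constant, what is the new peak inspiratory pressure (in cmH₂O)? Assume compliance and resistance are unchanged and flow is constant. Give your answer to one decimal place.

Flow: 52 L/min ÷ 60 = 0.8667 L/s.
PIP = Vt/C + R·V̇ + PEEP (constant-flow equation of motion).
Only the baseline term changes: ΔPIP = ΔPEEP = 1 − 8 = -7.0 cmH2O.
Original PIP = 430/23.6 + 9.0×0.8667 + 8 = 34.021 cmH2O; new PIP = 34.021 + (-7.0) = 27.021 cmH2O.

27.0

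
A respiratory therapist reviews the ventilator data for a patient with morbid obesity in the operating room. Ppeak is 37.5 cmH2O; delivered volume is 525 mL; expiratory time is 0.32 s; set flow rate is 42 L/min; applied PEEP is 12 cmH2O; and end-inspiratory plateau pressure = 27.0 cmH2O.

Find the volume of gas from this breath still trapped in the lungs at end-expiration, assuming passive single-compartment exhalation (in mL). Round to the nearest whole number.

285

Flow: 42 L/min ÷ 60 = 0.7 L/s.
R = (PIP − Pplat)/V̇ = (37.5 − 27.0) / 0.7 = 10.5/0.7 = 15.0 cmH2O·s/L.
C = Vt/(Pplat − PEEP) = 525.0 / (27.0 − 12) = 525.0/15.0 = 35.0 mL/cmH2O.
τ = R × C = 15.0 × 0.035 L/cmH2O = 0.525 s.
Fraction remaining = e^(−Te/τ) = e^(−0.32/0.525) = 0.5436.
Trapped volume = 525.0 × 0.5436 = 285.39 mL.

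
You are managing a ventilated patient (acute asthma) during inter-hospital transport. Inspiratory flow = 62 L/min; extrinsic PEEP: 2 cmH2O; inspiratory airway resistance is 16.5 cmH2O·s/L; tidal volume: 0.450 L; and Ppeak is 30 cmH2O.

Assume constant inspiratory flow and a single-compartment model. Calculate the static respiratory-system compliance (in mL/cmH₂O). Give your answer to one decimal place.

41.1

Flow: 62 L/min ÷ 60 = 1.0333 L/s.
Equation of motion (constant flow): PIP = Vt/C + R·V̇ + PEEP.
Vt/C = PIP − R·V̇ − PEEP = 30 − 16.5×1.0333 − 2 = 30 − 17.049 − 2 = 10.951 cmH2O.
C = Vt / 10.951 = 450 / 10.951 = 41.092 mL/cmH2O.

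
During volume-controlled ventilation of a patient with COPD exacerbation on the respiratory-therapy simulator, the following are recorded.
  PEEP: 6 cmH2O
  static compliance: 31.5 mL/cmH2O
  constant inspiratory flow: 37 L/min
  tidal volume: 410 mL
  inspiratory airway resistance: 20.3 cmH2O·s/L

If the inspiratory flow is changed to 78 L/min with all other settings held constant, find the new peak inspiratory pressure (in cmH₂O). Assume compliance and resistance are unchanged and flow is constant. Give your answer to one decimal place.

45.4

Flow: 37 L/min ÷ 60 = 0.6167 L/s.
New flow: 78 L/min ÷ 60 = 1.3 L/s.
PIP = Vt/C + R·V̇ + PEEP (constant-flow equation of motion).
Only the resistive term changes: ΔPIP = R × ΔV̇ = 20.3 × (1.3 − 0.6167) = 20.3 × 0.6833 = 13.871 cmH2O.
Original PIP = 410/31.5 + 20.3×0.6167 + 6 = 31.535 cmH2O; new PIP = 31.535 + (13.871) = 45.406 cmH2O.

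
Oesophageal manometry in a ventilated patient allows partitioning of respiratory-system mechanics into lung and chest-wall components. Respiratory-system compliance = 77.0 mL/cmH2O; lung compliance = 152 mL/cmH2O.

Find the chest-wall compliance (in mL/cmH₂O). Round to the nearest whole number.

1/Ccw = 1/Crs − 1/CL.
1/Ccw = 1/77.0 − 1/152 = 0.006408.
Ccw = 156.05 mL/cmH2O.

156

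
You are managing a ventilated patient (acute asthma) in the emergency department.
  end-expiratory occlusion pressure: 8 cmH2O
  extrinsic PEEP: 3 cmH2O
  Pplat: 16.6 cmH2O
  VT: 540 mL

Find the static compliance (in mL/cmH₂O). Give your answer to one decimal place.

End-expiratory occlusion gives total PEEP = 8 cmH2O (intrinsic PEEP = 8 − 3 = 5). Use total PEEP for the elastic gradient.
Cstat = Vt / (Pplat − PEEPtotal) = 540 / (16.6 − 8) = 540 / 8.6 = 62.791 mL/cmH2O.

62.8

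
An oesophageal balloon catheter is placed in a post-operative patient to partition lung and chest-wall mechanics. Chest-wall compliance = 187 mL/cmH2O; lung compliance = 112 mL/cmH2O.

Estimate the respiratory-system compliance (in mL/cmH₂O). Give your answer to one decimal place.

70.0

Lung and chest wall are elastances in series: 1/Crs = 1/CL + 1/Ccw.
1/Crs = 1/112 + 1/187 = 0.01428.
Crs = 70.028 mL/cmH2O.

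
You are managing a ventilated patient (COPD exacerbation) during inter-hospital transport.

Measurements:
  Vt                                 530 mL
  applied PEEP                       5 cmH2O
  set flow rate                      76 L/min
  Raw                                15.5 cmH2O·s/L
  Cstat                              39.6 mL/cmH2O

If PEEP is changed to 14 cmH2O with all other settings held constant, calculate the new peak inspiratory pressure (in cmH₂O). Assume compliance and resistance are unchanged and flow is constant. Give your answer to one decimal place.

Flow: 76 L/min ÷ 60 = 1.2667 L/s.
PIP = Vt/C + R·V̇ + PEEP (constant-flow equation of motion).
Only the baseline term changes: ΔPIP = ΔPEEP = 14 − 5 = 9.0 cmH2O.
Original PIP = 530/39.6 + 15.5×1.2667 + 5 = 38.018 cmH2O; new PIP = 38.018 + (9.0) = 47.018 cmH2O.

47.0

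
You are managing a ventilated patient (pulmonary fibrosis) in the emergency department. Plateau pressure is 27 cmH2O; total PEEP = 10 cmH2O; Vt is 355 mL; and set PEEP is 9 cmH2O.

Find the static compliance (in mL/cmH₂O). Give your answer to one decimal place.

End-expiratory occlusion gives total PEEP = 10 cmH2O (intrinsic PEEP = 10 − 9 = 1). Use total PEEP for the elastic gradient.
Cstat = Vt / (Pplat − PEEPtotal) = 355 / (27 − 10) = 355 / 17.0 = 20.882 mL/cmH2O.

20.9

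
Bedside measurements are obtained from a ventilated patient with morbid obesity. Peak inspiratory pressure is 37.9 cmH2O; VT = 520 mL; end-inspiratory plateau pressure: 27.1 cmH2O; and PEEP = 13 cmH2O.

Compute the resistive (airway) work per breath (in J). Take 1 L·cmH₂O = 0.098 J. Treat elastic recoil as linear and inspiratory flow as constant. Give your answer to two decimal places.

0.55

With constant inspiratory flow the resistive pressure is constant at PIP − Pplat = 37.9 − 27.1 = 10.8 cmH2O, so resistive work = 10.8 × 0.520 = 5.616 L·cmH2O.
× 0.098 J/(L·cmH2O) → 0.5504 J.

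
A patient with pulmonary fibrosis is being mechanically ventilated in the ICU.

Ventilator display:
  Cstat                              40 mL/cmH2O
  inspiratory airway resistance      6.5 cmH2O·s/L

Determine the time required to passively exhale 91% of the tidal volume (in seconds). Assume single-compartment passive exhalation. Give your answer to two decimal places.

0.63

τ = R × C = 6.5 × 40 mL/cmH2O = 6.5 × 0.040 L/cmH2O = 0.26 s.
Exhaled fraction f = 1 − e^(−t/τ) → t = −τ·ln(1 − f) = −0.26·ln(0.09) = 0.6261 s.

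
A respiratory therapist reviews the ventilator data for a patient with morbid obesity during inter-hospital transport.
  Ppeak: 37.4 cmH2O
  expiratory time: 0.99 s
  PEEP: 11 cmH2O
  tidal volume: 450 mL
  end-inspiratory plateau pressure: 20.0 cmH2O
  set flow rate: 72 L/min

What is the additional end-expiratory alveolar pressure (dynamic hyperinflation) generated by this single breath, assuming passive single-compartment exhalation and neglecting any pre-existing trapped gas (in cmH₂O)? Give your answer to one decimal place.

2.3

Flow: 72 L/min ÷ 60 = 1.2 L/s.
R = (PIP − Pplat)/V̇ = (37.4 − 20.0) / 1.2 = 17.4/1.2 = 14.5 cmH2O·s/L.
C = Vt/(Pplat − PEEP) = 450.0 / (20.0 − 11) = 450.0/9.0 = 50.0 mL/cmH2O.
τ = R × C = 14.5 × 0.05 L/cmH2O = 0.725 s.
Fraction remaining = e^(−Te/τ) = e^(−0.99/0.725) = 0.2552; trapped volume = 450.0 × 0.2552 = 114.84 mL.
Additional alveolar pressure from trapping ≈ V_trapped / C = 114.84 / 50.0 = 2.297 cmH2O.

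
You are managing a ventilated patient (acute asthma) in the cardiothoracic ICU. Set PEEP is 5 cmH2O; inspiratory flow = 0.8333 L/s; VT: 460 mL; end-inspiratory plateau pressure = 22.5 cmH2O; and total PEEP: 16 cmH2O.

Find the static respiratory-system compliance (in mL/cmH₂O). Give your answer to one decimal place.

70.8

End-expiratory occlusion gives total PEEP = 16 cmH2O (intrinsic PEEP = 16 − 5 = 11). Use total PEEP for the elastic gradient.
Cstat = Vt / (Pplat − PEEPtotal) = 460 / (22.5 − 16) = 460 / 6.5 = 70.769 mL/cmH2O.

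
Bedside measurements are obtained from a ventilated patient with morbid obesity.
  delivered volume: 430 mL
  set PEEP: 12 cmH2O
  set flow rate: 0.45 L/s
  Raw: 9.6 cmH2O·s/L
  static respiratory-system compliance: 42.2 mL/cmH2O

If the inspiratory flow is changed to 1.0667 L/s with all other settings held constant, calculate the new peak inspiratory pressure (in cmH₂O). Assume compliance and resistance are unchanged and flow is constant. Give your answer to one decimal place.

PIP = Vt/C + R·V̇ + PEEP (constant-flow equation of motion).
Only the resistive term changes: ΔPIP = R × ΔV̇ = 9.6 × (1.0667 − 0.45) = 9.6 × 0.6167 = 5.92 cmH2O.
Original PIP = 430/42.2 + 9.6×0.45 + 12 = 26.51 cmH2O; new PIP = 26.51 + (5.92) = 32.43 cmH2O.

32.4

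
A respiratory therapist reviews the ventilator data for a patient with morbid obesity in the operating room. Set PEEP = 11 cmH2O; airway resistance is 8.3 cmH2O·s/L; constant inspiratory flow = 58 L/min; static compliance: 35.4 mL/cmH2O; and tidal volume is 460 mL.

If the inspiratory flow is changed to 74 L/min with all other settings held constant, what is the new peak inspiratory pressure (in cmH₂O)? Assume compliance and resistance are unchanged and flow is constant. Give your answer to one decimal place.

34.2

Flow: 58 L/min ÷ 60 = 0.9667 L/s.
New flow: 74 L/min ÷ 60 = 1.2333 L/s.
PIP = Vt/C + R·V̇ + PEEP (constant-flow equation of motion).
Only the resistive term changes: ΔPIP = R × ΔV̇ = 8.3 × (1.2333 − 0.9667) = 8.3 × 0.2666 = 2.213 cmH2O.
Original PIP = 460/35.4 + 8.3×0.9667 + 11 = 32.018 cmH2O; new PIP = 32.018 + (2.213) = 34.231 cmH2O.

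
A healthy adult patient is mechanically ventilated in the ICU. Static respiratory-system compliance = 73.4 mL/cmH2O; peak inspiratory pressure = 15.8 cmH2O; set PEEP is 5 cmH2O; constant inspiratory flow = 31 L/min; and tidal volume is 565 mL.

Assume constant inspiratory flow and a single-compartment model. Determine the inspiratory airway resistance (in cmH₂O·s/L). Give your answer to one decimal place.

Flow: 31 L/min ÷ 60 = 0.5167 L/s.
Equation of motion (constant flow): PIP = Vt/C + R·V̇ + PEEP.
R·V̇ = PIP − Vt/C − PEEP = 15.8 − 565/73.4 − 5 = 15.8 − 7.698 − 5 = 3.102 cmH2O.
R = 3.102 / 0.5167 = 6.003 cmH2O·s/L.

6.0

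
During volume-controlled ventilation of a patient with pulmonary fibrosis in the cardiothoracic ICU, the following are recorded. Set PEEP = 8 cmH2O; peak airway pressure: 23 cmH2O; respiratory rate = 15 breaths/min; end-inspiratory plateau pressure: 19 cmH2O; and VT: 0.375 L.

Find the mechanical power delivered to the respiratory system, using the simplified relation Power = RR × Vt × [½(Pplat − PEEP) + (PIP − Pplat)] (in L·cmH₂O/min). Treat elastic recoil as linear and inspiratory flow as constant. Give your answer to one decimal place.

Per-breath work = Vt × [½(Pplat−PEEP) + (PIP−Pplat)] = 0.375 × [0.5×11.0 + 4.0] = 0.375 × 9.5 = 3.563 L·cmH2O.
Power = 15 × 3.563 = 53.445 L·cmH2O/min.

53.4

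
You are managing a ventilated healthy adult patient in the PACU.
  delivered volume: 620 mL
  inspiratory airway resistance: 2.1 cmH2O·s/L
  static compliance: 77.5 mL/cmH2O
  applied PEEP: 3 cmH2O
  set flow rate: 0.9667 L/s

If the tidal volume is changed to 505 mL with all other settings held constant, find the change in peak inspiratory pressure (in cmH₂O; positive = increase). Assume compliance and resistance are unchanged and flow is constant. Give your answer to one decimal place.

-1.5

PIP = Vt/C + R·V̇ + PEEP (constant-flow equation of motion).
Only the elastic term changes: ΔPIP = ΔVt / C = (505 − 620) / 77.5 = -1.484 cmH2O.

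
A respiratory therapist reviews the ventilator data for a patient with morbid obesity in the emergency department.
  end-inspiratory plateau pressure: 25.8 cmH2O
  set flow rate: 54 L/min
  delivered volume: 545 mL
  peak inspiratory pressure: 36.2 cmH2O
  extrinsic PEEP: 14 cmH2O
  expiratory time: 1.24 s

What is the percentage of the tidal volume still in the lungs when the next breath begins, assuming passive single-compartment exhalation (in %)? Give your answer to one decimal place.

9.8

Flow: 54 L/min ÷ 60 = 0.9 L/s.
R = (PIP − Pplat)/V̇ = (36.2 − 25.8) / 0.9 = 10.4/0.9 = 11.556 cmH2O·s/L.
C = Vt/(Pplat − PEEP) = 545.0 / (25.8 − 14) = 545.0/11.8 = 46.186 mL/cmH2O.
τ = R × C = 11.556 × 0.04619 L/cmH2O = 0.5338 s.
Fraction remaining at end-expiration = e^(−Te/τ) = e^(−1.24/0.5338) = 0.09798 → 9.798%.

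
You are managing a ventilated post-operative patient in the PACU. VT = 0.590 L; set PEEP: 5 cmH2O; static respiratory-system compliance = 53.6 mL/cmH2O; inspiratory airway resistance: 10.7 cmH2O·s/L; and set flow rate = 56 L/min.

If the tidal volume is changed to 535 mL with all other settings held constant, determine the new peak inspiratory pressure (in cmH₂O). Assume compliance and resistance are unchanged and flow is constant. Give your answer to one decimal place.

25.0

Flow: 56 L/min ÷ 60 = 0.9333 L/s.
PIP = Vt/C + R·V̇ + PEEP (constant-flow equation of motion).
Only the elastic term changes: ΔPIP = ΔVt / C = (535 − 590) / 53.6 = -1.026 cmH2O.
Original PIP = 590/53.6 + 10.7×0.9333 + 5 = 25.994 cmH2O; new PIP = 25.994 + (-1.026) = 24.968 cmH2O.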